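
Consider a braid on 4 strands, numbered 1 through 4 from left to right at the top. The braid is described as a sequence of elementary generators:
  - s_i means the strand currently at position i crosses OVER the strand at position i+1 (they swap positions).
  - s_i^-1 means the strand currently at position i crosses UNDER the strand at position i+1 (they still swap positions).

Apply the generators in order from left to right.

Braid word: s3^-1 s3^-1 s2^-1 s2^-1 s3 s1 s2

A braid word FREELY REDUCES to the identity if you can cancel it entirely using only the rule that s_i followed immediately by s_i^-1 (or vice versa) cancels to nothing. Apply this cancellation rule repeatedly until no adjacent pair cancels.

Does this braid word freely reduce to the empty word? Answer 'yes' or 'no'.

Answer: no

Derivation:
Gen 1 (s3^-1): push. Stack: [s3^-1]
Gen 2 (s3^-1): push. Stack: [s3^-1 s3^-1]
Gen 3 (s2^-1): push. Stack: [s3^-1 s3^-1 s2^-1]
Gen 4 (s2^-1): push. Stack: [s3^-1 s3^-1 s2^-1 s2^-1]
Gen 5 (s3): push. Stack: [s3^-1 s3^-1 s2^-1 s2^-1 s3]
Gen 6 (s1): push. Stack: [s3^-1 s3^-1 s2^-1 s2^-1 s3 s1]
Gen 7 (s2): push. Stack: [s3^-1 s3^-1 s2^-1 s2^-1 s3 s1 s2]
Reduced word: s3^-1 s3^-1 s2^-1 s2^-1 s3 s1 s2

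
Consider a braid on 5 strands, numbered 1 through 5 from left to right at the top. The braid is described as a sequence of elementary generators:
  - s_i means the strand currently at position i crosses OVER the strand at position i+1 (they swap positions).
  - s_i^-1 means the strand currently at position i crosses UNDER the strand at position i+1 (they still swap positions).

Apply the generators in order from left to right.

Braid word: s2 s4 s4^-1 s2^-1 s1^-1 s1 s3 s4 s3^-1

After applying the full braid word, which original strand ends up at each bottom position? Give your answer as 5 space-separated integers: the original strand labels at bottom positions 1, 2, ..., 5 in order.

Answer: 1 2 5 4 3

Derivation:
Gen 1 (s2): strand 2 crosses over strand 3. Perm now: [1 3 2 4 5]
Gen 2 (s4): strand 4 crosses over strand 5. Perm now: [1 3 2 5 4]
Gen 3 (s4^-1): strand 5 crosses under strand 4. Perm now: [1 3 2 4 5]
Gen 4 (s2^-1): strand 3 crosses under strand 2. Perm now: [1 2 3 4 5]
Gen 5 (s1^-1): strand 1 crosses under strand 2. Perm now: [2 1 3 4 5]
Gen 6 (s1): strand 2 crosses over strand 1. Perm now: [1 2 3 4 5]
Gen 7 (s3): strand 3 crosses over strand 4. Perm now: [1 2 4 3 5]
Gen 8 (s4): strand 3 crosses over strand 5. Perm now: [1 2 4 5 3]
Gen 9 (s3^-1): strand 4 crosses under strand 5. Perm now: [1 2 5 4 3]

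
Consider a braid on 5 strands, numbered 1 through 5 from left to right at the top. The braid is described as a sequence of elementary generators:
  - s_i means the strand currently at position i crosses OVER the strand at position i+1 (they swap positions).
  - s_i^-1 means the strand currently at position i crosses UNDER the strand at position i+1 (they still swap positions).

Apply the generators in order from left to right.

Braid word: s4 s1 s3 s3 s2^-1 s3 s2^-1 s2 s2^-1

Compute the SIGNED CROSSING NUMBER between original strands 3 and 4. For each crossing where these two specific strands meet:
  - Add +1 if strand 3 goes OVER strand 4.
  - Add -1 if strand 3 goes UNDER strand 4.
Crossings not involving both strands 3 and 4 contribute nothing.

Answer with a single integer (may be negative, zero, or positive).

Answer: 0

Derivation:
Gen 1: crossing 4x5. Both 3&4? no. Sum: 0
Gen 2: crossing 1x2. Both 3&4? no. Sum: 0
Gen 3: crossing 3x5. Both 3&4? no. Sum: 0
Gen 4: crossing 5x3. Both 3&4? no. Sum: 0
Gen 5: crossing 1x3. Both 3&4? no. Sum: 0
Gen 6: crossing 1x5. Both 3&4? no. Sum: 0
Gen 7: crossing 3x5. Both 3&4? no. Sum: 0
Gen 8: crossing 5x3. Both 3&4? no. Sum: 0
Gen 9: crossing 3x5. Both 3&4? no. Sum: 0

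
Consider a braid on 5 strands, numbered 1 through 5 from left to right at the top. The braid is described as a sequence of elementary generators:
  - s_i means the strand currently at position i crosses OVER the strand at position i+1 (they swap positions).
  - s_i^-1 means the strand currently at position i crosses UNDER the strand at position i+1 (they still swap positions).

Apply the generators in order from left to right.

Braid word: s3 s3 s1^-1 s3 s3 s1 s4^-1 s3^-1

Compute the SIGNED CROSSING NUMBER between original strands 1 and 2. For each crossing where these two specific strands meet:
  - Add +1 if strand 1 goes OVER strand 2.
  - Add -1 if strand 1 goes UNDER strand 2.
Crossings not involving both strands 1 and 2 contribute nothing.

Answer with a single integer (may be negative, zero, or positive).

Answer: -2

Derivation:
Gen 1: crossing 3x4. Both 1&2? no. Sum: 0
Gen 2: crossing 4x3. Both 1&2? no. Sum: 0
Gen 3: 1 under 2. Both 1&2? yes. Contrib: -1. Sum: -1
Gen 4: crossing 3x4. Both 1&2? no. Sum: -1
Gen 5: crossing 4x3. Both 1&2? no. Sum: -1
Gen 6: 2 over 1. Both 1&2? yes. Contrib: -1. Sum: -2
Gen 7: crossing 4x5. Both 1&2? no. Sum: -2
Gen 8: crossing 3x5. Both 1&2? no. Sum: -2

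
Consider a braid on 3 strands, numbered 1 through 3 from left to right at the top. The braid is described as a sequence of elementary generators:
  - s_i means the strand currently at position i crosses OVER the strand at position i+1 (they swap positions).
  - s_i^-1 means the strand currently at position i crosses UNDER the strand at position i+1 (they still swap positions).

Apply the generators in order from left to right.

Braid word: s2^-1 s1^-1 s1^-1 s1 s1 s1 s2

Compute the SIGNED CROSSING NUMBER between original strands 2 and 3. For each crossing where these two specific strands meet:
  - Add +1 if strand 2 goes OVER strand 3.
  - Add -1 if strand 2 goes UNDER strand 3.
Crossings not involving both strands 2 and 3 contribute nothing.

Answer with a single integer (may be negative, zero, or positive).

Answer: -1

Derivation:
Gen 1: 2 under 3. Both 2&3? yes. Contrib: -1. Sum: -1
Gen 2: crossing 1x3. Both 2&3? no. Sum: -1
Gen 3: crossing 3x1. Both 2&3? no. Sum: -1
Gen 4: crossing 1x3. Both 2&3? no. Sum: -1
Gen 5: crossing 3x1. Both 2&3? no. Sum: -1
Gen 6: crossing 1x3. Both 2&3? no. Sum: -1
Gen 7: crossing 1x2. Both 2&3? no. Sum: -1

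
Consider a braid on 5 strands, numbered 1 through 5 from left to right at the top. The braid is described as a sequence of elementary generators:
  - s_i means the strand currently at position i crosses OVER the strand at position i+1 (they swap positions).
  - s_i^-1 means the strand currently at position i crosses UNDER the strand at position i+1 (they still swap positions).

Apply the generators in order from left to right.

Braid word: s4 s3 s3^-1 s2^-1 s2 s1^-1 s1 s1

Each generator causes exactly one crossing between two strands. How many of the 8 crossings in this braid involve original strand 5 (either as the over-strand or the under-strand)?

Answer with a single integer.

Gen 1: crossing 4x5. Involves strand 5? yes. Count so far: 1
Gen 2: crossing 3x5. Involves strand 5? yes. Count so far: 2
Gen 3: crossing 5x3. Involves strand 5? yes. Count so far: 3
Gen 4: crossing 2x3. Involves strand 5? no. Count so far: 3
Gen 5: crossing 3x2. Involves strand 5? no. Count so far: 3
Gen 6: crossing 1x2. Involves strand 5? no. Count so far: 3
Gen 7: crossing 2x1. Involves strand 5? no. Count so far: 3
Gen 8: crossing 1x2. Involves strand 5? no. Count so far: 3

Answer: 3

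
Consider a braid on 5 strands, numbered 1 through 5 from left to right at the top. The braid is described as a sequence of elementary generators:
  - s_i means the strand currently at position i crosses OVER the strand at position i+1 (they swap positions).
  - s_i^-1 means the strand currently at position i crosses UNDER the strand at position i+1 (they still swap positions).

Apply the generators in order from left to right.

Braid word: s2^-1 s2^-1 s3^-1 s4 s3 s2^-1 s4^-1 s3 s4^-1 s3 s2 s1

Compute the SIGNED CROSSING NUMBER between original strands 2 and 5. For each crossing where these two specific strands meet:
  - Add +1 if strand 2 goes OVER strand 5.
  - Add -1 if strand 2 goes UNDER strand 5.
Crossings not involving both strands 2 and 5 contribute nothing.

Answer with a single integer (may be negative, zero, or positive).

Gen 1: crossing 2x3. Both 2&5? no. Sum: 0
Gen 2: crossing 3x2. Both 2&5? no. Sum: 0
Gen 3: crossing 3x4. Both 2&5? no. Sum: 0
Gen 4: crossing 3x5. Both 2&5? no. Sum: 0
Gen 5: crossing 4x5. Both 2&5? no. Sum: 0
Gen 6: 2 under 5. Both 2&5? yes. Contrib: -1. Sum: -1
Gen 7: crossing 4x3. Both 2&5? no. Sum: -1
Gen 8: crossing 2x3. Both 2&5? no. Sum: -1
Gen 9: crossing 2x4. Both 2&5? no. Sum: -1
Gen 10: crossing 3x4. Both 2&5? no. Sum: -1
Gen 11: crossing 5x4. Both 2&5? no. Sum: -1
Gen 12: crossing 1x4. Both 2&5? no. Sum: -1

Answer: -1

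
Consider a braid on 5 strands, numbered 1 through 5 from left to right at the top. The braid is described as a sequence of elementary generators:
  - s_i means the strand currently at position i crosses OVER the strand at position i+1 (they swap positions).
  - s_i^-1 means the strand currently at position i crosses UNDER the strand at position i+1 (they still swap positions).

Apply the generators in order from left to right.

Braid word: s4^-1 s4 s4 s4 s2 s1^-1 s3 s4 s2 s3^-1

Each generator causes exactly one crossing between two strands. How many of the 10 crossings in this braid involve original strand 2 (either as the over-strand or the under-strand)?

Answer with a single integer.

Answer: 3

Derivation:
Gen 1: crossing 4x5. Involves strand 2? no. Count so far: 0
Gen 2: crossing 5x4. Involves strand 2? no. Count so far: 0
Gen 3: crossing 4x5. Involves strand 2? no. Count so far: 0
Gen 4: crossing 5x4. Involves strand 2? no. Count so far: 0
Gen 5: crossing 2x3. Involves strand 2? yes. Count so far: 1
Gen 6: crossing 1x3. Involves strand 2? no. Count so far: 1
Gen 7: crossing 2x4. Involves strand 2? yes. Count so far: 2
Gen 8: crossing 2x5. Involves strand 2? yes. Count so far: 3
Gen 9: crossing 1x4. Involves strand 2? no. Count so far: 3
Gen 10: crossing 1x5. Involves strand 2? no. Count so far: 3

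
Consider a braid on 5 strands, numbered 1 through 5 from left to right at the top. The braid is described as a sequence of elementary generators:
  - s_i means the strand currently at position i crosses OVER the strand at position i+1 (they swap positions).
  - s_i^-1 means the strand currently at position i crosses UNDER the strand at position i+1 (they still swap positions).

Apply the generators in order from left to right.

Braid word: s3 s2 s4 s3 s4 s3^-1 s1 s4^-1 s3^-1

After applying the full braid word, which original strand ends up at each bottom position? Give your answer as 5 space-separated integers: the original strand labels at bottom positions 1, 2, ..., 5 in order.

Gen 1 (s3): strand 3 crosses over strand 4. Perm now: [1 2 4 3 5]
Gen 2 (s2): strand 2 crosses over strand 4. Perm now: [1 4 2 3 5]
Gen 3 (s4): strand 3 crosses over strand 5. Perm now: [1 4 2 5 3]
Gen 4 (s3): strand 2 crosses over strand 5. Perm now: [1 4 5 2 3]
Gen 5 (s4): strand 2 crosses over strand 3. Perm now: [1 4 5 3 2]
Gen 6 (s3^-1): strand 5 crosses under strand 3. Perm now: [1 4 3 5 2]
Gen 7 (s1): strand 1 crosses over strand 4. Perm now: [4 1 3 5 2]
Gen 8 (s4^-1): strand 5 crosses under strand 2. Perm now: [4 1 3 2 5]
Gen 9 (s3^-1): strand 3 crosses under strand 2. Perm now: [4 1 2 3 5]

Answer: 4 1 2 3 5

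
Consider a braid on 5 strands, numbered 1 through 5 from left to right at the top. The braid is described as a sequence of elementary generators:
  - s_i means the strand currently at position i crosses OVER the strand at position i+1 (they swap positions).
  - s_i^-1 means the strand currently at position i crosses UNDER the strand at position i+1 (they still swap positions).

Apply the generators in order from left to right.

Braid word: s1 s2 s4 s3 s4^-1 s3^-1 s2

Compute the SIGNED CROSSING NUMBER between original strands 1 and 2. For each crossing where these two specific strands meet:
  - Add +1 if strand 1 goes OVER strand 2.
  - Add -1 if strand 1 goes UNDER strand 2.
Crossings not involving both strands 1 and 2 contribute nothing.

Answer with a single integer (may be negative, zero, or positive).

Answer: 1

Derivation:
Gen 1: 1 over 2. Both 1&2? yes. Contrib: +1. Sum: 1
Gen 2: crossing 1x3. Both 1&2? no. Sum: 1
Gen 3: crossing 4x5. Both 1&2? no. Sum: 1
Gen 4: crossing 1x5. Both 1&2? no. Sum: 1
Gen 5: crossing 1x4. Both 1&2? no. Sum: 1
Gen 6: crossing 5x4. Both 1&2? no. Sum: 1
Gen 7: crossing 3x4. Both 1&2? no. Sum: 1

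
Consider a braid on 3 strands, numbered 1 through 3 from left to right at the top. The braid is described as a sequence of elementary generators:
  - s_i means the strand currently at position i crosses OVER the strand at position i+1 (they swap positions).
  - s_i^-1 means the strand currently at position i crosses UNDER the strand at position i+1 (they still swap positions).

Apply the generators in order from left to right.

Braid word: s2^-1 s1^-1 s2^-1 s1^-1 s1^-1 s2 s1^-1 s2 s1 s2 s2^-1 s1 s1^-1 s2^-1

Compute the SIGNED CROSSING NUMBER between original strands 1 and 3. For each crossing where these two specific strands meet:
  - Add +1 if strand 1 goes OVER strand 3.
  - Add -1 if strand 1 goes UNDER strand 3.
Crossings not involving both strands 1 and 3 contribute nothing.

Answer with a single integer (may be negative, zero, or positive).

Gen 1: crossing 2x3. Both 1&3? no. Sum: 0
Gen 2: 1 under 3. Both 1&3? yes. Contrib: -1. Sum: -1
Gen 3: crossing 1x2. Both 1&3? no. Sum: -1
Gen 4: crossing 3x2. Both 1&3? no. Sum: -1
Gen 5: crossing 2x3. Both 1&3? no. Sum: -1
Gen 6: crossing 2x1. Both 1&3? no. Sum: -1
Gen 7: 3 under 1. Both 1&3? yes. Contrib: +1. Sum: 0
Gen 8: crossing 3x2. Both 1&3? no. Sum: 0
Gen 9: crossing 1x2. Both 1&3? no. Sum: 0
Gen 10: 1 over 3. Both 1&3? yes. Contrib: +1. Sum: 1
Gen 11: 3 under 1. Both 1&3? yes. Contrib: +1. Sum: 2
Gen 12: crossing 2x1. Both 1&3? no. Sum: 2
Gen 13: crossing 1x2. Both 1&3? no. Sum: 2
Gen 14: 1 under 3. Both 1&3? yes. Contrib: -1. Sum: 1

Answer: 1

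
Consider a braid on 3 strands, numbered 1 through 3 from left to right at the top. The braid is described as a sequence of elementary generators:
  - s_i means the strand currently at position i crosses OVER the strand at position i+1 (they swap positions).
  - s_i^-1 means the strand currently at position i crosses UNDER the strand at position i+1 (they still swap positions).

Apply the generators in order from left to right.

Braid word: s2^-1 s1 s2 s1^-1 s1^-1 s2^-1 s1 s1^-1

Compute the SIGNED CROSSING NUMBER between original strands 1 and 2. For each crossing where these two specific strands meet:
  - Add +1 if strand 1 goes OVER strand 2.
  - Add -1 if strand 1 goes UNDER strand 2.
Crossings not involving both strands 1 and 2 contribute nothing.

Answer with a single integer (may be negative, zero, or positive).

Answer: 2

Derivation:
Gen 1: crossing 2x3. Both 1&2? no. Sum: 0
Gen 2: crossing 1x3. Both 1&2? no. Sum: 0
Gen 3: 1 over 2. Both 1&2? yes. Contrib: +1. Sum: 1
Gen 4: crossing 3x2. Both 1&2? no. Sum: 1
Gen 5: crossing 2x3. Both 1&2? no. Sum: 1
Gen 6: 2 under 1. Both 1&2? yes. Contrib: +1. Sum: 2
Gen 7: crossing 3x1. Both 1&2? no. Sum: 2
Gen 8: crossing 1x3. Both 1&2? no. Sum: 2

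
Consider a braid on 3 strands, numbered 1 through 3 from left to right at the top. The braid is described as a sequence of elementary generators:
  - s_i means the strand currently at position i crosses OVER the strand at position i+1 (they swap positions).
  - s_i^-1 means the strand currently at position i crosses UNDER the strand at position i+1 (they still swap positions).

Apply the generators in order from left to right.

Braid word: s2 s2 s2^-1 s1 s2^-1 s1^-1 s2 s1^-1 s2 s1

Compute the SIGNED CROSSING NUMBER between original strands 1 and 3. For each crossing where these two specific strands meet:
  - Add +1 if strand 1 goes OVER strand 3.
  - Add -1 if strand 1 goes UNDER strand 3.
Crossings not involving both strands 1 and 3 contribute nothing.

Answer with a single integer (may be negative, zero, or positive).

Answer: 1

Derivation:
Gen 1: crossing 2x3. Both 1&3? no. Sum: 0
Gen 2: crossing 3x2. Both 1&3? no. Sum: 0
Gen 3: crossing 2x3. Both 1&3? no. Sum: 0
Gen 4: 1 over 3. Both 1&3? yes. Contrib: +1. Sum: 1
Gen 5: crossing 1x2. Both 1&3? no. Sum: 1
Gen 6: crossing 3x2. Both 1&3? no. Sum: 1
Gen 7: 3 over 1. Both 1&3? yes. Contrib: -1. Sum: 0
Gen 8: crossing 2x1. Both 1&3? no. Sum: 0
Gen 9: crossing 2x3. Both 1&3? no. Sum: 0
Gen 10: 1 over 3. Both 1&3? yes. Contrib: +1. Sum: 1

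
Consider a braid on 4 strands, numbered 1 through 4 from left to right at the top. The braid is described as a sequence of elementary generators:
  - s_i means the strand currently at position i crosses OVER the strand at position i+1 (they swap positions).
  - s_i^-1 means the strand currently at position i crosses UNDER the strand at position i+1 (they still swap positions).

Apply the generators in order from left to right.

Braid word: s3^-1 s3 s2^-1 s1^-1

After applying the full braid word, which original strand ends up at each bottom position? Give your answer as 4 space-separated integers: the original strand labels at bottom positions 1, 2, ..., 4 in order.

Gen 1 (s3^-1): strand 3 crosses under strand 4. Perm now: [1 2 4 3]
Gen 2 (s3): strand 4 crosses over strand 3. Perm now: [1 2 3 4]
Gen 3 (s2^-1): strand 2 crosses under strand 3. Perm now: [1 3 2 4]
Gen 4 (s1^-1): strand 1 crosses under strand 3. Perm now: [3 1 2 4]

Answer: 3 1 2 4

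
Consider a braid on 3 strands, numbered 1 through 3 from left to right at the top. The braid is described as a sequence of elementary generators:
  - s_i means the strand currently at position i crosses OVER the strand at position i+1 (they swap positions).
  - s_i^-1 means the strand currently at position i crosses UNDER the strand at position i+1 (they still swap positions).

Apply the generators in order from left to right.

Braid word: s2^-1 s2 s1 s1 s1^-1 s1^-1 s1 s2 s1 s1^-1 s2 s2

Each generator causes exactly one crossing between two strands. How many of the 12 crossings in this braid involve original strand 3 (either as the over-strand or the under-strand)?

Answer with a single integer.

Answer: 7

Derivation:
Gen 1: crossing 2x3. Involves strand 3? yes. Count so far: 1
Gen 2: crossing 3x2. Involves strand 3? yes. Count so far: 2
Gen 3: crossing 1x2. Involves strand 3? no. Count so far: 2
Gen 4: crossing 2x1. Involves strand 3? no. Count so far: 2
Gen 5: crossing 1x2. Involves strand 3? no. Count so far: 2
Gen 6: crossing 2x1. Involves strand 3? no. Count so far: 2
Gen 7: crossing 1x2. Involves strand 3? no. Count so far: 2
Gen 8: crossing 1x3. Involves strand 3? yes. Count so far: 3
Gen 9: crossing 2x3. Involves strand 3? yes. Count so far: 4
Gen 10: crossing 3x2. Involves strand 3? yes. Count so far: 5
Gen 11: crossing 3x1. Involves strand 3? yes. Count so far: 6
Gen 12: crossing 1x3. Involves strand 3? yes. Count so far: 7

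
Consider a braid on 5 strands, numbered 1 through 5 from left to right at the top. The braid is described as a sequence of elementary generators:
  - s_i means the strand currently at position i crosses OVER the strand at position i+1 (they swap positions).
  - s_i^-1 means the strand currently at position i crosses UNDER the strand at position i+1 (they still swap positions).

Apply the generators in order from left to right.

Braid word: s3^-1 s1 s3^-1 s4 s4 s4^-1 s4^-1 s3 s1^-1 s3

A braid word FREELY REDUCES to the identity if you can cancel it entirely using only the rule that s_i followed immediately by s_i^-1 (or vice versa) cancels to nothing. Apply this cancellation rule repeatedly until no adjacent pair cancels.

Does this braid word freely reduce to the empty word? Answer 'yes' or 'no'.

Answer: yes

Derivation:
Gen 1 (s3^-1): push. Stack: [s3^-1]
Gen 2 (s1): push. Stack: [s3^-1 s1]
Gen 3 (s3^-1): push. Stack: [s3^-1 s1 s3^-1]
Gen 4 (s4): push. Stack: [s3^-1 s1 s3^-1 s4]
Gen 5 (s4): push. Stack: [s3^-1 s1 s3^-1 s4 s4]
Gen 6 (s4^-1): cancels prior s4. Stack: [s3^-1 s1 s3^-1 s4]
Gen 7 (s4^-1): cancels prior s4. Stack: [s3^-1 s1 s3^-1]
Gen 8 (s3): cancels prior s3^-1. Stack: [s3^-1 s1]
Gen 9 (s1^-1): cancels prior s1. Stack: [s3^-1]
Gen 10 (s3): cancels prior s3^-1. Stack: []
Reduced word: (empty)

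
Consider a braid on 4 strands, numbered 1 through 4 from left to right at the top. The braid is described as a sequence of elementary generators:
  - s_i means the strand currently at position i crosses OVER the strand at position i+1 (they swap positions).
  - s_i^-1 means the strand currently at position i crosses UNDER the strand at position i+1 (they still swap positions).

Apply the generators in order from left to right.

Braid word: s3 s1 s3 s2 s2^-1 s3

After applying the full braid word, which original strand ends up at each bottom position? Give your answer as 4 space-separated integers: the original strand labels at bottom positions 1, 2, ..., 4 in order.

Gen 1 (s3): strand 3 crosses over strand 4. Perm now: [1 2 4 3]
Gen 2 (s1): strand 1 crosses over strand 2. Perm now: [2 1 4 3]
Gen 3 (s3): strand 4 crosses over strand 3. Perm now: [2 1 3 4]
Gen 4 (s2): strand 1 crosses over strand 3. Perm now: [2 3 1 4]
Gen 5 (s2^-1): strand 3 crosses under strand 1. Perm now: [2 1 3 4]
Gen 6 (s3): strand 3 crosses over strand 4. Perm now: [2 1 4 3]

Answer: 2 1 4 3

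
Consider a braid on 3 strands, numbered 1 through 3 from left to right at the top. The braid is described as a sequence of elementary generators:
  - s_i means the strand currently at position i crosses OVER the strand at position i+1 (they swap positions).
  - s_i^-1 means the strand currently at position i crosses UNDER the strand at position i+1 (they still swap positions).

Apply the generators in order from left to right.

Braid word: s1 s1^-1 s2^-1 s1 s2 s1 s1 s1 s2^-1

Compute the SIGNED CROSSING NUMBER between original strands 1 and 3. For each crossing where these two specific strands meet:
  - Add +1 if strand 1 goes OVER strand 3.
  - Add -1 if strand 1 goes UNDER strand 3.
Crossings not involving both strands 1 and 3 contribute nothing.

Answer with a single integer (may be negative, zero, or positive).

Gen 1: crossing 1x2. Both 1&3? no. Sum: 0
Gen 2: crossing 2x1. Both 1&3? no. Sum: 0
Gen 3: crossing 2x3. Both 1&3? no. Sum: 0
Gen 4: 1 over 3. Both 1&3? yes. Contrib: +1. Sum: 1
Gen 5: crossing 1x2. Both 1&3? no. Sum: 1
Gen 6: crossing 3x2. Both 1&3? no. Sum: 1
Gen 7: crossing 2x3. Both 1&3? no. Sum: 1
Gen 8: crossing 3x2. Both 1&3? no. Sum: 1
Gen 9: 3 under 1. Both 1&3? yes. Contrib: +1. Sum: 2

Answer: 2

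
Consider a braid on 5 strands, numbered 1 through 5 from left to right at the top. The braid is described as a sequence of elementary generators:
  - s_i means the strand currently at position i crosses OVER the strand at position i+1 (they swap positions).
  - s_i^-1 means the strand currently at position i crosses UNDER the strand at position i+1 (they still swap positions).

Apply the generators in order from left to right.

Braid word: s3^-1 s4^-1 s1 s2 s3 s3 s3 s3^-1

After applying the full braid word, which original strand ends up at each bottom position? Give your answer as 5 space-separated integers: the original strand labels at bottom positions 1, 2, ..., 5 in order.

Answer: 2 4 1 5 3

Derivation:
Gen 1 (s3^-1): strand 3 crosses under strand 4. Perm now: [1 2 4 3 5]
Gen 2 (s4^-1): strand 3 crosses under strand 5. Perm now: [1 2 4 5 3]
Gen 3 (s1): strand 1 crosses over strand 2. Perm now: [2 1 4 5 3]
Gen 4 (s2): strand 1 crosses over strand 4. Perm now: [2 4 1 5 3]
Gen 5 (s3): strand 1 crosses over strand 5. Perm now: [2 4 5 1 3]
Gen 6 (s3): strand 5 crosses over strand 1. Perm now: [2 4 1 5 3]
Gen 7 (s3): strand 1 crosses over strand 5. Perm now: [2 4 5 1 3]
Gen 8 (s3^-1): strand 5 crosses under strand 1. Perm now: [2 4 1 5 3]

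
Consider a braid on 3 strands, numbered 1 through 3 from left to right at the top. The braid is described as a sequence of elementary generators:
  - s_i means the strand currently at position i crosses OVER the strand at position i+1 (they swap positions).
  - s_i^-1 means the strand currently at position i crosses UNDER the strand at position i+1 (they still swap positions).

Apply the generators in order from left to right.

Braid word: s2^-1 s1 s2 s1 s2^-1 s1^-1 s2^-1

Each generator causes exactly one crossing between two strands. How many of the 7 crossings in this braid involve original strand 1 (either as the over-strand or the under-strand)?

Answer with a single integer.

Answer: 4

Derivation:
Gen 1: crossing 2x3. Involves strand 1? no. Count so far: 0
Gen 2: crossing 1x3. Involves strand 1? yes. Count so far: 1
Gen 3: crossing 1x2. Involves strand 1? yes. Count so far: 2
Gen 4: crossing 3x2. Involves strand 1? no. Count so far: 2
Gen 5: crossing 3x1. Involves strand 1? yes. Count so far: 3
Gen 6: crossing 2x1. Involves strand 1? yes. Count so far: 4
Gen 7: crossing 2x3. Involves strand 1? no. Count so far: 4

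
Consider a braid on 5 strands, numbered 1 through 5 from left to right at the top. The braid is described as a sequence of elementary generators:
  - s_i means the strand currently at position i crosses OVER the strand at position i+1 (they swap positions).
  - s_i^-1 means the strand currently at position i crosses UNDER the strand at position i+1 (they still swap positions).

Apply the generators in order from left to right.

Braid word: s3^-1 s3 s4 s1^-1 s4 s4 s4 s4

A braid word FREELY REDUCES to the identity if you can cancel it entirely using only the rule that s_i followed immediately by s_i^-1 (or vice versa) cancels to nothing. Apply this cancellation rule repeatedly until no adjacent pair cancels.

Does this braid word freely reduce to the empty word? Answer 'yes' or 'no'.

Answer: no

Derivation:
Gen 1 (s3^-1): push. Stack: [s3^-1]
Gen 2 (s3): cancels prior s3^-1. Stack: []
Gen 3 (s4): push. Stack: [s4]
Gen 4 (s1^-1): push. Stack: [s4 s1^-1]
Gen 5 (s4): push. Stack: [s4 s1^-1 s4]
Gen 6 (s4): push. Stack: [s4 s1^-1 s4 s4]
Gen 7 (s4): push. Stack: [s4 s1^-1 s4 s4 s4]
Gen 8 (s4): push. Stack: [s4 s1^-1 s4 s4 s4 s4]
Reduced word: s4 s1^-1 s4 s4 s4 s4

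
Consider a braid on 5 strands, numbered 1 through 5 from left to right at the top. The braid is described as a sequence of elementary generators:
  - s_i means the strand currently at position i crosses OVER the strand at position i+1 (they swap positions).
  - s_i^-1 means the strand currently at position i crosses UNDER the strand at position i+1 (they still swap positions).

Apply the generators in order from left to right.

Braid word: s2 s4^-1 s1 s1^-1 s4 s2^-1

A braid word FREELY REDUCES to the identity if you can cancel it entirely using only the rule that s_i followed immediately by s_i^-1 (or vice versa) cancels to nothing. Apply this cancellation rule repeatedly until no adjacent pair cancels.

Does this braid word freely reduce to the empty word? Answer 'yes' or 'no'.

Gen 1 (s2): push. Stack: [s2]
Gen 2 (s4^-1): push. Stack: [s2 s4^-1]
Gen 3 (s1): push. Stack: [s2 s4^-1 s1]
Gen 4 (s1^-1): cancels prior s1. Stack: [s2 s4^-1]
Gen 5 (s4): cancels prior s4^-1. Stack: [s2]
Gen 6 (s2^-1): cancels prior s2. Stack: []
Reduced word: (empty)

Answer: yes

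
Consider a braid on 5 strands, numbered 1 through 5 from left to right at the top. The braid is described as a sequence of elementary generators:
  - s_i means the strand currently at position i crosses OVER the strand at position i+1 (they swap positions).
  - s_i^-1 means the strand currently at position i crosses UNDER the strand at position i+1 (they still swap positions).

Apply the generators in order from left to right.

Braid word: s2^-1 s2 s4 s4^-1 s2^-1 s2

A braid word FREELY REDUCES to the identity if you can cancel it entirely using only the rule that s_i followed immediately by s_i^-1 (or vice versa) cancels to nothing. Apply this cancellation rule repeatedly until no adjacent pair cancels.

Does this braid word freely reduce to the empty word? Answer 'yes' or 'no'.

Answer: yes

Derivation:
Gen 1 (s2^-1): push. Stack: [s2^-1]
Gen 2 (s2): cancels prior s2^-1. Stack: []
Gen 3 (s4): push. Stack: [s4]
Gen 4 (s4^-1): cancels prior s4. Stack: []
Gen 5 (s2^-1): push. Stack: [s2^-1]
Gen 6 (s2): cancels prior s2^-1. Stack: []
Reduced word: (empty)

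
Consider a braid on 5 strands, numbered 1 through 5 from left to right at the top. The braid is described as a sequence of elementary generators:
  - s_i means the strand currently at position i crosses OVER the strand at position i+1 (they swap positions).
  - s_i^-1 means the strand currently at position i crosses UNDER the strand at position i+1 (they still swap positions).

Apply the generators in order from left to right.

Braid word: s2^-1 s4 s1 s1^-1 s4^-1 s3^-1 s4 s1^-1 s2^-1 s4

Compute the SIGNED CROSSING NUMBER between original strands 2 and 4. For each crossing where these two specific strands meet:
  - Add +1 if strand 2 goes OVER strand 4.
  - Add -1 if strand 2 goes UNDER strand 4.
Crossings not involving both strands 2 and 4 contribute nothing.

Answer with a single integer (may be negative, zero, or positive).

Answer: -1

Derivation:
Gen 1: crossing 2x3. Both 2&4? no. Sum: 0
Gen 2: crossing 4x5. Both 2&4? no. Sum: 0
Gen 3: crossing 1x3. Both 2&4? no. Sum: 0
Gen 4: crossing 3x1. Both 2&4? no. Sum: 0
Gen 5: crossing 5x4. Both 2&4? no. Sum: 0
Gen 6: 2 under 4. Both 2&4? yes. Contrib: -1. Sum: -1
Gen 7: crossing 2x5. Both 2&4? no. Sum: -1
Gen 8: crossing 1x3. Both 2&4? no. Sum: -1
Gen 9: crossing 1x4. Both 2&4? no. Sum: -1
Gen 10: crossing 5x2. Both 2&4? no. Sum: -1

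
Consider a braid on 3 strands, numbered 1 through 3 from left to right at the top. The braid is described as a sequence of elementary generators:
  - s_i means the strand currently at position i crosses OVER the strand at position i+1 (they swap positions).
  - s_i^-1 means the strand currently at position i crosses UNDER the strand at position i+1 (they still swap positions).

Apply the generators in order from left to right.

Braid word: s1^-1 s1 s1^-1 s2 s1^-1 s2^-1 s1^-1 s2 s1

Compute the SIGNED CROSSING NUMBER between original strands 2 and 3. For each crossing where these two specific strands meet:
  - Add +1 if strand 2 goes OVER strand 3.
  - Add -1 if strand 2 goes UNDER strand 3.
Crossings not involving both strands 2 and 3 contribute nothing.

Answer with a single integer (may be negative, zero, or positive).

Gen 1: crossing 1x2. Both 2&3? no. Sum: 0
Gen 2: crossing 2x1. Both 2&3? no. Sum: 0
Gen 3: crossing 1x2. Both 2&3? no. Sum: 0
Gen 4: crossing 1x3. Both 2&3? no. Sum: 0
Gen 5: 2 under 3. Both 2&3? yes. Contrib: -1. Sum: -1
Gen 6: crossing 2x1. Both 2&3? no. Sum: -1
Gen 7: crossing 3x1. Both 2&3? no. Sum: -1
Gen 8: 3 over 2. Both 2&3? yes. Contrib: -1. Sum: -2
Gen 9: crossing 1x2. Both 2&3? no. Sum: -2

Answer: -2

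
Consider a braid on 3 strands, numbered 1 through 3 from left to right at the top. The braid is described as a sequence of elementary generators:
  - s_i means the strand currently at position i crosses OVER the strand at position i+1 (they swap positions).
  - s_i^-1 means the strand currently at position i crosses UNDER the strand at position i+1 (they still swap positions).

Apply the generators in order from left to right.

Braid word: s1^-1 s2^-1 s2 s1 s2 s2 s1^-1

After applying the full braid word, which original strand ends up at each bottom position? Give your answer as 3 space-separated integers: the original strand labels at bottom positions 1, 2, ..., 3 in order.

Gen 1 (s1^-1): strand 1 crosses under strand 2. Perm now: [2 1 3]
Gen 2 (s2^-1): strand 1 crosses under strand 3. Perm now: [2 3 1]
Gen 3 (s2): strand 3 crosses over strand 1. Perm now: [2 1 3]
Gen 4 (s1): strand 2 crosses over strand 1. Perm now: [1 2 3]
Gen 5 (s2): strand 2 crosses over strand 3. Perm now: [1 3 2]
Gen 6 (s2): strand 3 crosses over strand 2. Perm now: [1 2 3]
Gen 7 (s1^-1): strand 1 crosses under strand 2. Perm now: [2 1 3]

Answer: 2 1 3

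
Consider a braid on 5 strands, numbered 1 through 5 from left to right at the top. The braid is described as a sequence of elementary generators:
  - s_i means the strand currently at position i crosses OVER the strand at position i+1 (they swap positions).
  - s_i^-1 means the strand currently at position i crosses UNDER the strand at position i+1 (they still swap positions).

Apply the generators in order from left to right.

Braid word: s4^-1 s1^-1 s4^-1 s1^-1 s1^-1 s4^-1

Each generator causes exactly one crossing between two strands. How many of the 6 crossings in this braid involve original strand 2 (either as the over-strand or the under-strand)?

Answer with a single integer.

Answer: 3

Derivation:
Gen 1: crossing 4x5. Involves strand 2? no. Count so far: 0
Gen 2: crossing 1x2. Involves strand 2? yes. Count so far: 1
Gen 3: crossing 5x4. Involves strand 2? no. Count so far: 1
Gen 4: crossing 2x1. Involves strand 2? yes. Count so far: 2
Gen 5: crossing 1x2. Involves strand 2? yes. Count so far: 3
Gen 6: crossing 4x5. Involves strand 2? no. Count so far: 3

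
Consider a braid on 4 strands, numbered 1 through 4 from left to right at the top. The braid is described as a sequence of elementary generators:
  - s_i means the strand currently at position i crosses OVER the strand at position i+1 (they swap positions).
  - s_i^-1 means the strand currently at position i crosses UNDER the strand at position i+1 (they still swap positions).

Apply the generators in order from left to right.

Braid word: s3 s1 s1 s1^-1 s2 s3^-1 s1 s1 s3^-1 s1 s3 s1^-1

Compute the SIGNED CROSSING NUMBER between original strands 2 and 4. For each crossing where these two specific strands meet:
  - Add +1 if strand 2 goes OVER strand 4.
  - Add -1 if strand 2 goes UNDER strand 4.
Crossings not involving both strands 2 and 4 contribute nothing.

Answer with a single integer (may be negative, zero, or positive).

Gen 1: crossing 3x4. Both 2&4? no. Sum: 0
Gen 2: crossing 1x2. Both 2&4? no. Sum: 0
Gen 3: crossing 2x1. Both 2&4? no. Sum: 0
Gen 4: crossing 1x2. Both 2&4? no. Sum: 0
Gen 5: crossing 1x4. Both 2&4? no. Sum: 0
Gen 6: crossing 1x3. Both 2&4? no. Sum: 0
Gen 7: 2 over 4. Both 2&4? yes. Contrib: +1. Sum: 1
Gen 8: 4 over 2. Both 2&4? yes. Contrib: -1. Sum: 0
Gen 9: crossing 3x1. Both 2&4? no. Sum: 0
Gen 10: 2 over 4. Both 2&4? yes. Contrib: +1. Sum: 1
Gen 11: crossing 1x3. Both 2&4? no. Sum: 1
Gen 12: 4 under 2. Both 2&4? yes. Contrib: +1. Sum: 2

Answer: 2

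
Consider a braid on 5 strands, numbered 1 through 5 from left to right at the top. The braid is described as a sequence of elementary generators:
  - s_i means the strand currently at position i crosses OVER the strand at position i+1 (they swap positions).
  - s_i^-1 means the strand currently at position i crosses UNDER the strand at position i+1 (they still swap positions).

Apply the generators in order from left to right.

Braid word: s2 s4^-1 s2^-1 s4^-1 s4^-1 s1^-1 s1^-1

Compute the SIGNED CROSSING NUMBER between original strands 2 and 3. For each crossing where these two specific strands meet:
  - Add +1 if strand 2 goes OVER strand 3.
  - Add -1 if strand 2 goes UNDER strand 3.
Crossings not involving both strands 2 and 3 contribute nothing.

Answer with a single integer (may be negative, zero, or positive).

Answer: 2

Derivation:
Gen 1: 2 over 3. Both 2&3? yes. Contrib: +1. Sum: 1
Gen 2: crossing 4x5. Both 2&3? no. Sum: 1
Gen 3: 3 under 2. Both 2&3? yes. Contrib: +1. Sum: 2
Gen 4: crossing 5x4. Both 2&3? no. Sum: 2
Gen 5: crossing 4x5. Both 2&3? no. Sum: 2
Gen 6: crossing 1x2. Both 2&3? no. Sum: 2
Gen 7: crossing 2x1. Both 2&3? no. Sum: 2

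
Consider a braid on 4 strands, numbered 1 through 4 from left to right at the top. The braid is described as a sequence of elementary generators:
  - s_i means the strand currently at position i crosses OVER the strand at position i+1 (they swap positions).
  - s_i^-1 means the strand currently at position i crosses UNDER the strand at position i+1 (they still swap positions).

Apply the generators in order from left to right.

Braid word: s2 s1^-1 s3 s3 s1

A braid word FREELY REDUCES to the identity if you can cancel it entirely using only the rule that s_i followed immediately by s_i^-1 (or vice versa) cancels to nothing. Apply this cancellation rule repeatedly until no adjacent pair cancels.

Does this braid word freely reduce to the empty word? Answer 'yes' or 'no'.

Gen 1 (s2): push. Stack: [s2]
Gen 2 (s1^-1): push. Stack: [s2 s1^-1]
Gen 3 (s3): push. Stack: [s2 s1^-1 s3]
Gen 4 (s3): push. Stack: [s2 s1^-1 s3 s3]
Gen 5 (s1): push. Stack: [s2 s1^-1 s3 s3 s1]
Reduced word: s2 s1^-1 s3 s3 s1

Answer: no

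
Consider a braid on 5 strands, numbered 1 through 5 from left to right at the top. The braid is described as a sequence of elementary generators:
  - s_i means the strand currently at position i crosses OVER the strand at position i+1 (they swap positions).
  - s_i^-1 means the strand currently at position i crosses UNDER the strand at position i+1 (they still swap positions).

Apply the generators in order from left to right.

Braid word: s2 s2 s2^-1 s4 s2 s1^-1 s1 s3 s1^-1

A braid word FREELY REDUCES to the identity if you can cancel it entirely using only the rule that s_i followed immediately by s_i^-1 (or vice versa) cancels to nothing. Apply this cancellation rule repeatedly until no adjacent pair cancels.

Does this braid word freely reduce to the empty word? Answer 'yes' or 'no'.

Gen 1 (s2): push. Stack: [s2]
Gen 2 (s2): push. Stack: [s2 s2]
Gen 3 (s2^-1): cancels prior s2. Stack: [s2]
Gen 4 (s4): push. Stack: [s2 s4]
Gen 5 (s2): push. Stack: [s2 s4 s2]
Gen 6 (s1^-1): push. Stack: [s2 s4 s2 s1^-1]
Gen 7 (s1): cancels prior s1^-1. Stack: [s2 s4 s2]
Gen 8 (s3): push. Stack: [s2 s4 s2 s3]
Gen 9 (s1^-1): push. Stack: [s2 s4 s2 s3 s1^-1]
Reduced word: s2 s4 s2 s3 s1^-1

Answer: no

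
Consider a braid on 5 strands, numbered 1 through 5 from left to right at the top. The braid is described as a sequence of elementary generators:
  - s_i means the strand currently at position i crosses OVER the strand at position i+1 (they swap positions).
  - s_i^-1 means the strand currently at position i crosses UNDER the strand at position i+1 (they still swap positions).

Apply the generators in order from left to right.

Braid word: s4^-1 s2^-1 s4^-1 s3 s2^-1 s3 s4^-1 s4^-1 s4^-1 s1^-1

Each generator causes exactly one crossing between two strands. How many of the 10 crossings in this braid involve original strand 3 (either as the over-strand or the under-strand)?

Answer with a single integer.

Gen 1: crossing 4x5. Involves strand 3? no. Count so far: 0
Gen 2: crossing 2x3. Involves strand 3? yes. Count so far: 1
Gen 3: crossing 5x4. Involves strand 3? no. Count so far: 1
Gen 4: crossing 2x4. Involves strand 3? no. Count so far: 1
Gen 5: crossing 3x4. Involves strand 3? yes. Count so far: 2
Gen 6: crossing 3x2. Involves strand 3? yes. Count so far: 3
Gen 7: crossing 3x5. Involves strand 3? yes. Count so far: 4
Gen 8: crossing 5x3. Involves strand 3? yes. Count so far: 5
Gen 9: crossing 3x5. Involves strand 3? yes. Count so far: 6
Gen 10: crossing 1x4. Involves strand 3? no. Count so far: 6

Answer: 6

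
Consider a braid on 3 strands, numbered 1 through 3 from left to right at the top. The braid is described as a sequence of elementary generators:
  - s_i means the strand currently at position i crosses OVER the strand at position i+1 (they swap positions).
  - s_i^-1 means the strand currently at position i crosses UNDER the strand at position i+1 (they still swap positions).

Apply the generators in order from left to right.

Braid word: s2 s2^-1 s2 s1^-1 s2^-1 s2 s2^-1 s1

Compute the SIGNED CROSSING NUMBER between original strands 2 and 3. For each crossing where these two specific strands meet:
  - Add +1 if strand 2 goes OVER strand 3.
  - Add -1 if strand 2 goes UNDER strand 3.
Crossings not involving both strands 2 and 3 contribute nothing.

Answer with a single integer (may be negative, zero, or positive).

Answer: 2

Derivation:
Gen 1: 2 over 3. Both 2&3? yes. Contrib: +1. Sum: 1
Gen 2: 3 under 2. Both 2&3? yes. Contrib: +1. Sum: 2
Gen 3: 2 over 3. Both 2&3? yes. Contrib: +1. Sum: 3
Gen 4: crossing 1x3. Both 2&3? no. Sum: 3
Gen 5: crossing 1x2. Both 2&3? no. Sum: 3
Gen 6: crossing 2x1. Both 2&3? no. Sum: 3
Gen 7: crossing 1x2. Both 2&3? no. Sum: 3
Gen 8: 3 over 2. Both 2&3? yes. Contrib: -1. Sum: 2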